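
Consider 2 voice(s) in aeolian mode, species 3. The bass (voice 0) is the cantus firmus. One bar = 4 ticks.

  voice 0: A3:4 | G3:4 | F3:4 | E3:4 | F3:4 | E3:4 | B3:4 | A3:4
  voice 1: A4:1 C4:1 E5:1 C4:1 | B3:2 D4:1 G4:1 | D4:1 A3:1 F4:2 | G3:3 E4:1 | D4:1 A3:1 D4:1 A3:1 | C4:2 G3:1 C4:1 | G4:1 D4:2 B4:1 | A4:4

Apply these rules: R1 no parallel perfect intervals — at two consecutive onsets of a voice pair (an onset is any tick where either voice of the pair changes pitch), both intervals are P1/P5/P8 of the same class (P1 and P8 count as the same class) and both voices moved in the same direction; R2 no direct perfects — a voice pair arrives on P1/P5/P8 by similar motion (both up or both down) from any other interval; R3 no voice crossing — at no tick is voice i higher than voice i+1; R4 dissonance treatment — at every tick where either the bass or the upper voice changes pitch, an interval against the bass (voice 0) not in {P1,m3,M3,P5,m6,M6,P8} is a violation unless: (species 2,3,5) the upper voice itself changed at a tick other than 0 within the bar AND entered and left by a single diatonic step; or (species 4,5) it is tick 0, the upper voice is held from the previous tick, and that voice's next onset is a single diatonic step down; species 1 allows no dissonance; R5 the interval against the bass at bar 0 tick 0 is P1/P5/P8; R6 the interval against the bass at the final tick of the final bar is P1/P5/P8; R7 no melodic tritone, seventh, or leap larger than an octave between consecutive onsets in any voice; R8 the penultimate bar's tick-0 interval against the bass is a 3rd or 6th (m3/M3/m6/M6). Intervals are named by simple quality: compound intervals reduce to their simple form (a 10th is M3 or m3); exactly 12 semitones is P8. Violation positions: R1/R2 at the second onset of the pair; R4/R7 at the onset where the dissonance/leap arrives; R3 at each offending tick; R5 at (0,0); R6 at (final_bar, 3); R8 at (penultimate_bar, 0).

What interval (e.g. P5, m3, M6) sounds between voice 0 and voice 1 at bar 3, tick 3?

voice 0=E3 voice 1=E4 -> P8

P8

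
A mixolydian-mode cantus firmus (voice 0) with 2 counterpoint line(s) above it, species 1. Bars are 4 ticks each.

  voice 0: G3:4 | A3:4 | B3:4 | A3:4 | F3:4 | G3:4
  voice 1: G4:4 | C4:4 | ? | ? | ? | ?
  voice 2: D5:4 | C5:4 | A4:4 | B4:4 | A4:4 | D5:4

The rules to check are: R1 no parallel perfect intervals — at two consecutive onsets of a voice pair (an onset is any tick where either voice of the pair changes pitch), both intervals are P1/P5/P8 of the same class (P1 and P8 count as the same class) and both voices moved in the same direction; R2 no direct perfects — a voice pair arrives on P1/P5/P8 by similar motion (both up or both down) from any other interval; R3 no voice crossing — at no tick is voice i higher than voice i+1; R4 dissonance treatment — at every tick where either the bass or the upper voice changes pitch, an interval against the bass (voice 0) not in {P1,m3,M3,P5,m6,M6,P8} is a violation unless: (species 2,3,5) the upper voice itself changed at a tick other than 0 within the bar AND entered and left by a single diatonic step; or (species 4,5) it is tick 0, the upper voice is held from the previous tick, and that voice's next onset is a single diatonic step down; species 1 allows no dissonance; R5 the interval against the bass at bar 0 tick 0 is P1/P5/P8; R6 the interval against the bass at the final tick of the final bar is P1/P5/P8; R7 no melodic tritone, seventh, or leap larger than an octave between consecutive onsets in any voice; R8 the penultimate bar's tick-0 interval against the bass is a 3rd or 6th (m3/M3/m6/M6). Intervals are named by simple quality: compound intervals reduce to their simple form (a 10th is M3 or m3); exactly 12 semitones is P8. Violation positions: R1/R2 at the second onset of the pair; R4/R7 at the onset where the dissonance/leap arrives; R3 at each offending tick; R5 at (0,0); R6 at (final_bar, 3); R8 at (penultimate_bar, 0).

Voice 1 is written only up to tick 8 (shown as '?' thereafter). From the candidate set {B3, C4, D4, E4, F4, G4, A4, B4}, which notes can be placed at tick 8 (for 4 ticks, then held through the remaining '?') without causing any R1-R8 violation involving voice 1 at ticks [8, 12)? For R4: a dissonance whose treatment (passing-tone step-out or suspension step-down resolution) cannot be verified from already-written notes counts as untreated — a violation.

{B3, D4, G4}

B3: legal
C4: violates R4
D4: legal
E4: violates R4
F4: violates R4
G4: legal
A4: violates R4
B4: violates R2,R3,R7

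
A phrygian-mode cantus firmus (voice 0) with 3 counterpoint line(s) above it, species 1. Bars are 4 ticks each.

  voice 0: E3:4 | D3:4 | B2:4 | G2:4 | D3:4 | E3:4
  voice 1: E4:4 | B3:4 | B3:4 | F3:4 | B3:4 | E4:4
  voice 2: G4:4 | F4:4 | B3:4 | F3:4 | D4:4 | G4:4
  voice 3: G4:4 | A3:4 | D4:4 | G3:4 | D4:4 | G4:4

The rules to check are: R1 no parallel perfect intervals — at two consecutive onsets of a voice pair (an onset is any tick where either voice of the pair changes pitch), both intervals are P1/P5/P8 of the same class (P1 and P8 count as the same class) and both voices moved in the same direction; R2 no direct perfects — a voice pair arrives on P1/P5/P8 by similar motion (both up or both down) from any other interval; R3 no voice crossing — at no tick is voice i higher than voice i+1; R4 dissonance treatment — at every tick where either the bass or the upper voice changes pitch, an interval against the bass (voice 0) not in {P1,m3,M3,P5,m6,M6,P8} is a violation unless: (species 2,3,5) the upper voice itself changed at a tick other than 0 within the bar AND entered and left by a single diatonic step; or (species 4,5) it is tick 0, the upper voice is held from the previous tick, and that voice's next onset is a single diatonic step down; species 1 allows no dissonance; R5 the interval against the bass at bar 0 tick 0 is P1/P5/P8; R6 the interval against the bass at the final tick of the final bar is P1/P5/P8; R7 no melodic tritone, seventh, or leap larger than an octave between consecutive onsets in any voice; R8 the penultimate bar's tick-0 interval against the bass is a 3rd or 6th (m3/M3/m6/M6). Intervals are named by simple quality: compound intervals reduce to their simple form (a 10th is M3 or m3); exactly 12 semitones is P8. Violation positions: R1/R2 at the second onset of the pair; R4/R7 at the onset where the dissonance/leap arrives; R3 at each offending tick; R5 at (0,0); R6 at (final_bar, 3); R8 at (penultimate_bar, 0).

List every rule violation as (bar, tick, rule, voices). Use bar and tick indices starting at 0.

(0, 0, R5, (0, 2))
(0, 0, R5, (0, 3))
(1, 0, R2, (0, 3))
(1, 0, R3, (2, 3))
(1, 0, R7, (3,))
(1, 1, R3, (2, 3))
(1, 2, R3, (2, 3))
(1, 3, R3, (2, 3))
(2, 0, R2, (0, 2))
(2, 0, R7, (2,))
(3, 0, R1, (1, 2))
(3, 0, R2, (0, 3))
(3, 0, R4, (0, 1))
(3, 0, R4, (0, 2))
(3, 0, R7, (1,))
(3, 0, R7, (2,))
(4, 0, R1, (0, 3))
(4, 0, R2, (0, 2))
(4, 0, R2, (2, 3))
(4, 0, R7, (1,))
(4, 0, R8, (0, 2))
(4, 0, R8, (0, 3))
(5, 0, R1, (2, 3))
(5, 0, R2, (0, 1))
(5, 3, R6, (0, 2))
(5, 3, R6, (0, 3))

bar 0: v0=E3 v1=E4 v2=G4 v3=G4 downbeat m3
bar 1: v0=D3 v1=B3 v2=F4 v3=A3 downbeat P5
bar 2: v0=B2 v1=B3 v2=B3 v3=D4 downbeat m3
bar 3: v0=G2 v1=F3 v2=F3 v3=G3 downbeat P8
bar 4: v0=D3 v1=B3 v2=D4 v3=D4 downbeat P8
bar 5: v0=E3 v1=E4 v2=G4 v3=G4 downbeat m3
  -> R5 @ bar 0 tick 0 v(0, 2): opens on m3
  -> R5 @ bar 0 tick 0 v(0, 3): opens on m3
  -> R2 @ bar 1 tick 0 v(0, 3): E3/G4 m3 -> D3/A3 P5 similar
  -> R3 @ bar 1 tick 0 v(2, 3): F4 above A3
  -> R7 @ bar 1 tick 0 v(3,): G4->A3 leap 10st
  -> R3 @ bar 1 tick 1 v(2, 3): F4 above A3
  -> R3 @ bar 1 tick 2 v(2, 3): F4 above A3
  -> R3 @ bar 1 tick 3 v(2, 3): F4 above A3
  -> R2 @ bar 2 tick 0 v(0, 2): D3/F4 m3 -> B2/B3 P8 similar
  -> R7 @ bar 2 tick 0 v(2,): F4->B3 leap 6st
  -> R1 @ bar 3 tick 0 v(1, 2): B3/B3 P1 -> F3/F3 P1 similar
  -> R2 @ bar 3 tick 0 v(0, 3): B2/D4 m3 -> G2/G3 P8 similar
  -> R4 @ bar 3 tick 0 v(0, 1): G2/F3 m7 untreated
  -> R4 @ bar 3 tick 0 v(0, 2): G2/F3 m7 untreated
  -> R7 @ bar 3 tick 0 v(1,): B3->F3 leap 6st
  -> R7 @ bar 3 tick 0 v(2,): B3->F3 leap 6st
  -> R1 @ bar 4 tick 0 v(0, 3): G2/G3 P8 -> D3/D4 P8 similar
  -> R2 @ bar 4 tick 0 v(0, 2): G2/F3 m7 -> D3/D4 P8 similar
  -> R2 @ bar 4 tick 0 v(2, 3): F3/G3 M2 -> D4/D4 P1 similar
  -> R7 @ bar 4 tick 0 v(1,): F3->B3 leap 6st
  -> R8 @ bar 4 tick 0 v(0, 2): penult P8 not 3rd/6th
  -> R8 @ bar 4 tick 0 v(0, 3): penult P8 not 3rd/6th
  -> R1 @ bar 5 tick 0 v(2, 3): D4/D4 P1 -> G4/G4 P1 similar
  -> R2 @ bar 5 tick 0 v(0, 1): D3/B3 M6 -> E3/E4 P8 similar
  -> R6 @ bar 5 tick 3 v(0, 2): closes on m3
  -> R6 @ bar 5 tick 3 v(0, 3): closes on m3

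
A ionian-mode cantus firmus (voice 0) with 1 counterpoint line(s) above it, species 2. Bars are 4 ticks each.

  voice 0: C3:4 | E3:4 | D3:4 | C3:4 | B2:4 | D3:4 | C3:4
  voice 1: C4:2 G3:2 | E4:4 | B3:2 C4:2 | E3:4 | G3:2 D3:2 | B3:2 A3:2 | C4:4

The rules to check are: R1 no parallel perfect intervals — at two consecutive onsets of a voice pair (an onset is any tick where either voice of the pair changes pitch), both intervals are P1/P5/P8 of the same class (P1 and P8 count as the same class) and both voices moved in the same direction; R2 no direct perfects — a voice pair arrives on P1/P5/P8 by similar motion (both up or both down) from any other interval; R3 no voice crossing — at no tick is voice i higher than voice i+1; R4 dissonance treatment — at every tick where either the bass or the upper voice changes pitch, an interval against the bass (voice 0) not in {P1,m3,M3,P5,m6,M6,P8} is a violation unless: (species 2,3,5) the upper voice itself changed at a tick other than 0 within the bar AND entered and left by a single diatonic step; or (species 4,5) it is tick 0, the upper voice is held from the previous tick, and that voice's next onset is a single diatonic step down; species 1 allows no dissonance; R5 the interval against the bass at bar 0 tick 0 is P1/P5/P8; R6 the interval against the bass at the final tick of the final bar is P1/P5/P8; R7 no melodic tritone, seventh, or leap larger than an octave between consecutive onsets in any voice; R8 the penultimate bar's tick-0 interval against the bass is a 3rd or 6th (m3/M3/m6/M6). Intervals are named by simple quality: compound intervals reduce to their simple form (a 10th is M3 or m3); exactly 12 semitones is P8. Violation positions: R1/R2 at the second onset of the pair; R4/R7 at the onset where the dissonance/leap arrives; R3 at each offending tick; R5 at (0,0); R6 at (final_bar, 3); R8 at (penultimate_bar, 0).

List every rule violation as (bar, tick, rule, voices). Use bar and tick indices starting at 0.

bar 0: v0=C3 v1=C4 downbeat P8
bar 1: v0=E3 v1=E4 downbeat P8
bar 2: v0=D3 v1=B3 downbeat M6
bar 3: v0=C3 v1=E3 downbeat M3
bar 4: v0=B2 v1=G3 downbeat m6
bar 5: v0=D3 v1=B3 downbeat M6
bar 6: v0=C3 v1=C4 downbeat P8
  -> R2 @ bar 1 tick 0 v(0, 1): C3/G3 P5 -> E3/E4 P8 similar
  -> R4 @ bar 2 tick 2 v(0, 1): D3/C4 m7 untreated

(1, 0, R2, (0, 1))
(2, 2, R4, (0, 1))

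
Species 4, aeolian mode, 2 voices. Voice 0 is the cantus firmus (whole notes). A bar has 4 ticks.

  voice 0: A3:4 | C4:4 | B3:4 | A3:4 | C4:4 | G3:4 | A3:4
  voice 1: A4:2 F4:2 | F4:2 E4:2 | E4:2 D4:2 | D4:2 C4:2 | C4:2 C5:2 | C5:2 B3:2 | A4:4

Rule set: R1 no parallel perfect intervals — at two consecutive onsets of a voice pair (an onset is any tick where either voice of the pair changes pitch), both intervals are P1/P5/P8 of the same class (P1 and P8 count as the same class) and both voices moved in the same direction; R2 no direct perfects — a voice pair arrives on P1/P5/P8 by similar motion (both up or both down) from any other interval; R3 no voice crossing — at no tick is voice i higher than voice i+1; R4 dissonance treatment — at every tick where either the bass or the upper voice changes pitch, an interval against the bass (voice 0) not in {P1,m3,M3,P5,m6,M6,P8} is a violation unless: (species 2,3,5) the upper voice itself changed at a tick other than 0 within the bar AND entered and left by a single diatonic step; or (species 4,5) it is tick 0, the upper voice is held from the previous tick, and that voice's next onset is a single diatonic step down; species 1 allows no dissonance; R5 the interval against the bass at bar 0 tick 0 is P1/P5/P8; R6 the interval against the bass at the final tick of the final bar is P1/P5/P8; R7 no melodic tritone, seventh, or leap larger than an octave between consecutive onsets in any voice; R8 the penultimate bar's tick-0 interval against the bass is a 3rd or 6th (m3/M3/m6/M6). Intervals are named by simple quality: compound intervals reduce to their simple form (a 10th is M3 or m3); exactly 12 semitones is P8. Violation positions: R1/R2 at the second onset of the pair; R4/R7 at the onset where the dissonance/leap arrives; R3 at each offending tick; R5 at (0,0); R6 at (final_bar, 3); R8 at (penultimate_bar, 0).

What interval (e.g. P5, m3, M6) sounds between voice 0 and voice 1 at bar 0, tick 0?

P8

voice 0=A3 voice 1=A4 -> P8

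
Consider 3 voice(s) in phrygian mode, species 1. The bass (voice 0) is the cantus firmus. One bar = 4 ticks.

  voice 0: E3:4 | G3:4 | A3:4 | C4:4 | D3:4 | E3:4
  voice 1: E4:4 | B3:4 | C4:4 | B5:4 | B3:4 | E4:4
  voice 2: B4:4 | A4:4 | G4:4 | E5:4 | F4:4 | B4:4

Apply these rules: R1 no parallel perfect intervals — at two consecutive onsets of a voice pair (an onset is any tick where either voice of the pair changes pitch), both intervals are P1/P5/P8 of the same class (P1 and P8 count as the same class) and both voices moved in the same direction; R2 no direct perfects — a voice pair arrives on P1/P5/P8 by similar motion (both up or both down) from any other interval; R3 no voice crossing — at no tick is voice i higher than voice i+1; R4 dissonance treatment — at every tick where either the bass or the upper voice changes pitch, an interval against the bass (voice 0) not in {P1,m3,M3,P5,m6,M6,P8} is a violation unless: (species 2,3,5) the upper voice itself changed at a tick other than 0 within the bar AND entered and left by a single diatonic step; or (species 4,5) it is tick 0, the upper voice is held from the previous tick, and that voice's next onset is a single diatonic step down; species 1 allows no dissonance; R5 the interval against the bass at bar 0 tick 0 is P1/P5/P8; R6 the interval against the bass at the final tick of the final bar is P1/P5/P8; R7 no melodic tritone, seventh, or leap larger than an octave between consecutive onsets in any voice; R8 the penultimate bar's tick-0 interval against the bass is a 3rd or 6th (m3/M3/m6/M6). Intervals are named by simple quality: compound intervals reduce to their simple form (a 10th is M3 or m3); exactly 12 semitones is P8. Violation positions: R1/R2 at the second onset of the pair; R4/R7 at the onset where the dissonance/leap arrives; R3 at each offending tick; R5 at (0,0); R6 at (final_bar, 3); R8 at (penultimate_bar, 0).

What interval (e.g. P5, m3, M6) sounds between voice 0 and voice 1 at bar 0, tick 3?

voice 0=E3 voice 1=E4 -> P8

P8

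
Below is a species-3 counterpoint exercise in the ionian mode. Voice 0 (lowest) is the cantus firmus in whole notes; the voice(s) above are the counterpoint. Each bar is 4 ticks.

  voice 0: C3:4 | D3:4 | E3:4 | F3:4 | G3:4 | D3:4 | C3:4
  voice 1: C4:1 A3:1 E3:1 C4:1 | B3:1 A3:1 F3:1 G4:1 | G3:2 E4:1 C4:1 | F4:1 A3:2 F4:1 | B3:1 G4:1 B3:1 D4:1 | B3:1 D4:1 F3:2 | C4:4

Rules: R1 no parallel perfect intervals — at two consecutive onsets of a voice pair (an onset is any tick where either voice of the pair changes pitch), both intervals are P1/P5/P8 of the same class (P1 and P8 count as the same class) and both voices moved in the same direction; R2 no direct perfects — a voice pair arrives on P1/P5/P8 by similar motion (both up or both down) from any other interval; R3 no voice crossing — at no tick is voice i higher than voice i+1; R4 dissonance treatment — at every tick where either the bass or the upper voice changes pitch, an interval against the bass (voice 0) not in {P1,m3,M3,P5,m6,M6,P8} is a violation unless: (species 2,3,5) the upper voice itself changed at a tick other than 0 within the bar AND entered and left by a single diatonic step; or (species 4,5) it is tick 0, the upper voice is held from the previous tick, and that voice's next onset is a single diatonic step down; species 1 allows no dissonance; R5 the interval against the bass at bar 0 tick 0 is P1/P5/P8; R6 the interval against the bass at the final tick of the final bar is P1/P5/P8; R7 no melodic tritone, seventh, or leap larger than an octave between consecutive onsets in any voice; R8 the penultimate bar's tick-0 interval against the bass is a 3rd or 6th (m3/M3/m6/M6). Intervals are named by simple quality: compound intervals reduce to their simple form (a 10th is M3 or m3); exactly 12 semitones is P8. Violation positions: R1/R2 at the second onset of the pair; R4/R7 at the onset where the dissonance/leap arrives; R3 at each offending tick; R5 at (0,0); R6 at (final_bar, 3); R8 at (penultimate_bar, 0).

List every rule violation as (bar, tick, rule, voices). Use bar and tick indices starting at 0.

(1, 3, R4, (0, 1))
(1, 3, R7, (1,))
(3, 0, R2, (0, 1))
(4, 0, R7, (1,))

bar 0: v0=C3 v1=C4 downbeat P8
bar 1: v0=D3 v1=B3 downbeat M6
bar 2: v0=E3 v1=G3 downbeat m3
bar 3: v0=F3 v1=F4 downbeat P8
bar 4: v0=G3 v1=B3 downbeat M3
bar 5: v0=D3 v1=B3 downbeat M6
bar 6: v0=C3 v1=C4 downbeat P8
  -> R4 @ bar 1 tick 3 v(0, 1): D3/G4 P4 untreated
  -> R7 @ bar 1 tick 3 v(1,): F3->G4 leap 14st
  -> R2 @ bar 3 tick 0 v(0, 1): E3/C4 m6 -> F3/F4 P8 similar
  -> R7 @ bar 4 tick 0 v(1,): F4->B3 leap 6st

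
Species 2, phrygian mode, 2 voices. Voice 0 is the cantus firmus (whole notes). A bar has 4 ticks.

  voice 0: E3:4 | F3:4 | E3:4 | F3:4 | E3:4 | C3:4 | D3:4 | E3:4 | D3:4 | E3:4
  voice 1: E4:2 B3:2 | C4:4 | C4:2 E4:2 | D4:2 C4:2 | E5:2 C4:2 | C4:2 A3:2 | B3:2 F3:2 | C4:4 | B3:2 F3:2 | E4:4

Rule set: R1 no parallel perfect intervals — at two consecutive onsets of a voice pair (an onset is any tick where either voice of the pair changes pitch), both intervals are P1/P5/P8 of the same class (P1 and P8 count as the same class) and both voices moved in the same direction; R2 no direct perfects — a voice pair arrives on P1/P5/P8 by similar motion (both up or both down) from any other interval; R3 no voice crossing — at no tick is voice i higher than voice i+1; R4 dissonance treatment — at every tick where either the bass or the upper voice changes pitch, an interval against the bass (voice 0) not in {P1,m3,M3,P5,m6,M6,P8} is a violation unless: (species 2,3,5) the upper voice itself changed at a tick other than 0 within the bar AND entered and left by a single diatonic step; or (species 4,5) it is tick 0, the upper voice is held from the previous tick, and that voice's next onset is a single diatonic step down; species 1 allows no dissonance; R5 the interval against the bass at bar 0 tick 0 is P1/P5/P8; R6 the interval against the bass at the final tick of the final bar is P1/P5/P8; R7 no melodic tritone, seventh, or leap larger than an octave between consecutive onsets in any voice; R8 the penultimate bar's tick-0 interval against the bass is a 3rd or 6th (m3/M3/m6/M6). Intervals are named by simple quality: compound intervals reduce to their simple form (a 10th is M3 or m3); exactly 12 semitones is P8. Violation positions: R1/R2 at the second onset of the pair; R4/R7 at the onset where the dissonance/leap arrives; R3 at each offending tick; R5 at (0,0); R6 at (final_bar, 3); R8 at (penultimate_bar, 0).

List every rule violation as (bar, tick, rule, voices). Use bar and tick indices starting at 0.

(1, 0, R1, (0, 1))
(4, 0, R7, (1,))
(4, 2, R7, (1,))
(6, 2, R7, (1,))
(8, 2, R7, (1,))
(9, 0, R2, (0, 1))
(9, 0, R7, (1,))

bar 0: v0=E3 v1=E4 downbeat P8
bar 1: v0=F3 v1=C4 downbeat P5
bar 2: v0=E3 v1=C4 downbeat m6
bar 3: v0=F3 v1=D4 downbeat M6
bar 4: v0=E3 v1=E5 downbeat P1
bar 5: v0=C3 v1=C4 downbeat P8
bar 6: v0=D3 v1=B3 downbeat M6
bar 7: v0=E3 v1=C4 downbeat m6
bar 8: v0=D3 v1=B3 downbeat M6
bar 9: v0=E3 v1=E4 downbeat P8
  -> R1 @ bar 1 tick 0 v(0, 1): E3/B3 P5 -> F3/C4 P5 similar
  -> R7 @ bar 4 tick 0 v(1,): C4->E5 leap 16st
  -> R7 @ bar 4 tick 2 v(1,): E5->C4 leap 16st
  -> R7 @ bar 6 tick 2 v(1,): B3->F3 leap 6st
  -> R7 @ bar 8 tick 2 v(1,): B3->F3 leap 6st
  -> R2 @ bar 9 tick 0 v(0, 1): D3/F3 m3 -> E3/E4 P8 similar
  -> R7 @ bar 9 tick 0 v(1,): F3->E4 leap 11st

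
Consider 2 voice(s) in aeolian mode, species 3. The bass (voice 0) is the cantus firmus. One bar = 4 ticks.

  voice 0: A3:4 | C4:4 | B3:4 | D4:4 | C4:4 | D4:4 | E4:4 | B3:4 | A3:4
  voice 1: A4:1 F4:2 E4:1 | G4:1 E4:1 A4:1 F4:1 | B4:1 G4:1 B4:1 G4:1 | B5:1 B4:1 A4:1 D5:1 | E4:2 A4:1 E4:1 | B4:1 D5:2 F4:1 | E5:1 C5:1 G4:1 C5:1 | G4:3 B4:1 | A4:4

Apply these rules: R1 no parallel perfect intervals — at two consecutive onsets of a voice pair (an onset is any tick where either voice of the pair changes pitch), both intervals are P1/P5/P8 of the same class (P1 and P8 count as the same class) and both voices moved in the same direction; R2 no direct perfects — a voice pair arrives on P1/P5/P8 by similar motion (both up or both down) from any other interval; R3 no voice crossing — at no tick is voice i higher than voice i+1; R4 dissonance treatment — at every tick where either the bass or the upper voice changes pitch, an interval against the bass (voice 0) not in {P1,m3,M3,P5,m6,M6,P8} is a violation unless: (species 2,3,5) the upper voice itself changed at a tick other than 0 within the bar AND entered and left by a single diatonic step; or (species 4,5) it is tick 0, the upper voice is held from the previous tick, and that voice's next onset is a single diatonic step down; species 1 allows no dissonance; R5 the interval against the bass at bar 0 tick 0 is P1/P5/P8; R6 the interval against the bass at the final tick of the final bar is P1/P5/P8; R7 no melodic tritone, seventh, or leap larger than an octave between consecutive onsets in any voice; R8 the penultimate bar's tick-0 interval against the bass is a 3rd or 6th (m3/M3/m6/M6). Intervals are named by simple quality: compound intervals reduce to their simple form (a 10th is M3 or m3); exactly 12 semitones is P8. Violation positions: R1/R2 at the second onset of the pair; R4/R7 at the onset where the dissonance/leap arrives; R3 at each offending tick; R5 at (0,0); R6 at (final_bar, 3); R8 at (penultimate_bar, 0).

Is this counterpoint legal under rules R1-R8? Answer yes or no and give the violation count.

No (8 violations)

bar 0: v0=A3 v1=A4 (P8)
bar 1: v0=C4 v1=G4 (P5)
bar 2: v0=B3 v1=B4 (P8)
bar 3: v0=D4 v1=B5 (M6)
bar 4: v0=C4 v1=E4 (M3)
bar 5: v0=D4 v1=B4 (M6)
bar 6: v0=E4 v1=E5 (P8)
bar 7: v0=B3 v1=G4 (m6)
bar 8: v0=A3 v1=A4 (P8)
  R1 @ bar1.0: A3/E4 P5 -> C4/G4 P5 similar
  R4 @ bar1.3: C4/F4 P4 untreated
  R7 @ bar2.0: F4->B4 leap 6st
  R7 @ bar3.0: G4->B5 leap 16st
  R7 @ bar4.0: D5->E4 leap 10st
  R2 @ bar6.0: D4/F4 m3 -> E4/E5 P8 similar
  R7 @ bar6.0: F4->E5 leap 11st
  R1 @ bar8.0: B3/B4 P8 -> A3/A4 P8 similar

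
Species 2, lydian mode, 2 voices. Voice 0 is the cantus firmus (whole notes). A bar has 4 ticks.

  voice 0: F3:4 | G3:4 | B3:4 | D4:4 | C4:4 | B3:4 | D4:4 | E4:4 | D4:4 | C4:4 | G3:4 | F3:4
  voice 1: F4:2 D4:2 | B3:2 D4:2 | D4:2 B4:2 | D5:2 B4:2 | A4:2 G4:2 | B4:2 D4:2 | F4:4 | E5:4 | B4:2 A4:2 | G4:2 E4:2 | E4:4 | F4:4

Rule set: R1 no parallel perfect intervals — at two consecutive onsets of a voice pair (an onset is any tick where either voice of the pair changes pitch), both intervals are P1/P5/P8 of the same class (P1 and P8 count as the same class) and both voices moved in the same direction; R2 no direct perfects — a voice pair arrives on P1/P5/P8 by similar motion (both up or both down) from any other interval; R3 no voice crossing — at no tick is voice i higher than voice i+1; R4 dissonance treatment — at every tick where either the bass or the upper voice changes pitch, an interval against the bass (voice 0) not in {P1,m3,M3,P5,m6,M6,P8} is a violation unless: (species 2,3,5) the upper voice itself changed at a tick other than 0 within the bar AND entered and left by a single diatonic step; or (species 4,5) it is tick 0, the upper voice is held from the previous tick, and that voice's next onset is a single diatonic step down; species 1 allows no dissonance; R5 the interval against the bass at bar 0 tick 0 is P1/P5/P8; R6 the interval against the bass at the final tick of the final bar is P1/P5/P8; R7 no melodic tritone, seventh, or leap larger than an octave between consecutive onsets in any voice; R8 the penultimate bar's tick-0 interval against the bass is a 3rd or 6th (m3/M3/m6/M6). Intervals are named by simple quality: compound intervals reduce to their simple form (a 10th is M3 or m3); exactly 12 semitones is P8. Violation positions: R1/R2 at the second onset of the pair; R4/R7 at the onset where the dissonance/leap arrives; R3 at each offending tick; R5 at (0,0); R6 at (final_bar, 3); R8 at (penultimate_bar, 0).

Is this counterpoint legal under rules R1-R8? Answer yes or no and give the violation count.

bar 0: v0=F3 v1=F4 (P8)
bar 1: v0=G3 v1=B3 (M3)
bar 2: v0=B3 v1=D4 (m3)
bar 3: v0=D4 v1=D5 (P8)
bar 4: v0=C4 v1=A4 (M6)
bar 5: v0=B3 v1=B4 (P8)
bar 6: v0=D4 v1=F4 (m3)
bar 7: v0=E4 v1=E5 (P8)
bar 8: v0=D4 v1=B4 (M6)
bar 9: v0=C4 v1=G4 (P5)
bar 10: v0=G3 v1=E4 (M6)
bar 11: v0=F3 v1=F4 (P8)
  R1 @ bar3.0: B3/B4 P8 -> D4/D5 P8 similar
  R2 @ bar7.0: D4/F4 m3 -> E4/E5 P8 similar
  R7 @ bar7.0: F4->E5 leap 11st
  R1 @ bar9.0: D4/A4 P5 -> C4/G4 P5 similar

No (4 violations)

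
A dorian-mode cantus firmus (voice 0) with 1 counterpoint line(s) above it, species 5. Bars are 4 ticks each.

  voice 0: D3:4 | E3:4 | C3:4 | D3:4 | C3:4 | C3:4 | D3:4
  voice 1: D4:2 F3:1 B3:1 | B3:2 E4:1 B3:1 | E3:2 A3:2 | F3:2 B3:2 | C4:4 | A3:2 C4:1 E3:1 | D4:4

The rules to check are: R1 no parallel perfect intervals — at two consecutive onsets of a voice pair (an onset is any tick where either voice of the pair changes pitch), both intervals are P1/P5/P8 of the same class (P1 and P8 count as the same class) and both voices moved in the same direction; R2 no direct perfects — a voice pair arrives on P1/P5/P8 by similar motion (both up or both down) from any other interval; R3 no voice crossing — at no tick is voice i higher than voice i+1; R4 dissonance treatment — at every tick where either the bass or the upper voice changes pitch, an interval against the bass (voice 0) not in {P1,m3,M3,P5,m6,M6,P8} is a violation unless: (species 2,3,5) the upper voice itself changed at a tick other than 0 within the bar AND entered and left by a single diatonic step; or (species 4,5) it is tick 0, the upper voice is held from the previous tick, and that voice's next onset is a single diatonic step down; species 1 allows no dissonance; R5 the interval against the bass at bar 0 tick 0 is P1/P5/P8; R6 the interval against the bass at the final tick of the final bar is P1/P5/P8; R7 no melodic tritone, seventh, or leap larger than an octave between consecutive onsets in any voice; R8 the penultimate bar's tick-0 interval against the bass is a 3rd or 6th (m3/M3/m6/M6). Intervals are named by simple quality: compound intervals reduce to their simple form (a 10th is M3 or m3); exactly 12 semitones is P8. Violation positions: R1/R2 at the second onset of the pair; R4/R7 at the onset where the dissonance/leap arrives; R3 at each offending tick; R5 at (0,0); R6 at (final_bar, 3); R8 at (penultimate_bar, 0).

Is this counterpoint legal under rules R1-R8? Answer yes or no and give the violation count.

No (4 violations)

bar 0: v0=D3 v1=D4 (P8)
bar 1: v0=E3 v1=B3 (P5)
bar 2: v0=C3 v1=E3 (M3)
bar 3: v0=D3 v1=F3 (m3)
bar 4: v0=C3 v1=C4 (P8)
bar 5: v0=C3 v1=A3 (M6)
bar 6: v0=D3 v1=D4 (P8)
  R7 @ bar0.3: F3->B3 leap 6st
  R7 @ bar3.2: F3->B3 leap 6st
  R2 @ bar6.0: C3/E3 M3 -> D3/D4 P8 similar
  R7 @ bar6.0: E3->D4 leap 10st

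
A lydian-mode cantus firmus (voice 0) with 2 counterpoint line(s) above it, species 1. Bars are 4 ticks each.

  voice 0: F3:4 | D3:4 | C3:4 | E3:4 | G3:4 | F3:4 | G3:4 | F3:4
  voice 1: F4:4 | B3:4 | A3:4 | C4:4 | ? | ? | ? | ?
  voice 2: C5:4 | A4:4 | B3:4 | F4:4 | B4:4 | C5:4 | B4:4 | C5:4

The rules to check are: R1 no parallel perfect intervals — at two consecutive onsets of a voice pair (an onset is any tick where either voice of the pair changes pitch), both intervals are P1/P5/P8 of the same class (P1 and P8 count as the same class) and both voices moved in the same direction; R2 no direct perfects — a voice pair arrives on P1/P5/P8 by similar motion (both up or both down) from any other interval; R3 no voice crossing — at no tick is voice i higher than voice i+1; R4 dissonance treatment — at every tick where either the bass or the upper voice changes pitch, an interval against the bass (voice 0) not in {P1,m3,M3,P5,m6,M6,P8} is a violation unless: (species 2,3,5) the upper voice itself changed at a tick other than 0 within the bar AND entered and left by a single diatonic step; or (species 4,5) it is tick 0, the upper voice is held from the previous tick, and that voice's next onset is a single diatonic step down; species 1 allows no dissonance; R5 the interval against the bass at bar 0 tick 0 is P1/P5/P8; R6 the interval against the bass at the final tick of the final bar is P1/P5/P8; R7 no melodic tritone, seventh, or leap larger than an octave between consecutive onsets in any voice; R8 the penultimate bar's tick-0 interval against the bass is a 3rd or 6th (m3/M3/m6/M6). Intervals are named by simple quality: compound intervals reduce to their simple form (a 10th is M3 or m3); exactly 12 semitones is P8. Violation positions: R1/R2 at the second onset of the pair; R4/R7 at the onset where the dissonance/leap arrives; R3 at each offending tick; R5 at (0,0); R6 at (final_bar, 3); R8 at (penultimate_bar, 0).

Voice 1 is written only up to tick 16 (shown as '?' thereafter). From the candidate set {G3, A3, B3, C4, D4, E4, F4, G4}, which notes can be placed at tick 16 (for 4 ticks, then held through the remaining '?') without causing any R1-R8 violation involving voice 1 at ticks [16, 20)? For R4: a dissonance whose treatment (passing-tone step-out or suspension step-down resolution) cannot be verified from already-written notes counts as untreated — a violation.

G3: legal
A3: violates R4
B3: legal
C4: violates R4
D4: violates R2
E4: violates R2
F4: violates R4
G4: violates R2

{B3, G3}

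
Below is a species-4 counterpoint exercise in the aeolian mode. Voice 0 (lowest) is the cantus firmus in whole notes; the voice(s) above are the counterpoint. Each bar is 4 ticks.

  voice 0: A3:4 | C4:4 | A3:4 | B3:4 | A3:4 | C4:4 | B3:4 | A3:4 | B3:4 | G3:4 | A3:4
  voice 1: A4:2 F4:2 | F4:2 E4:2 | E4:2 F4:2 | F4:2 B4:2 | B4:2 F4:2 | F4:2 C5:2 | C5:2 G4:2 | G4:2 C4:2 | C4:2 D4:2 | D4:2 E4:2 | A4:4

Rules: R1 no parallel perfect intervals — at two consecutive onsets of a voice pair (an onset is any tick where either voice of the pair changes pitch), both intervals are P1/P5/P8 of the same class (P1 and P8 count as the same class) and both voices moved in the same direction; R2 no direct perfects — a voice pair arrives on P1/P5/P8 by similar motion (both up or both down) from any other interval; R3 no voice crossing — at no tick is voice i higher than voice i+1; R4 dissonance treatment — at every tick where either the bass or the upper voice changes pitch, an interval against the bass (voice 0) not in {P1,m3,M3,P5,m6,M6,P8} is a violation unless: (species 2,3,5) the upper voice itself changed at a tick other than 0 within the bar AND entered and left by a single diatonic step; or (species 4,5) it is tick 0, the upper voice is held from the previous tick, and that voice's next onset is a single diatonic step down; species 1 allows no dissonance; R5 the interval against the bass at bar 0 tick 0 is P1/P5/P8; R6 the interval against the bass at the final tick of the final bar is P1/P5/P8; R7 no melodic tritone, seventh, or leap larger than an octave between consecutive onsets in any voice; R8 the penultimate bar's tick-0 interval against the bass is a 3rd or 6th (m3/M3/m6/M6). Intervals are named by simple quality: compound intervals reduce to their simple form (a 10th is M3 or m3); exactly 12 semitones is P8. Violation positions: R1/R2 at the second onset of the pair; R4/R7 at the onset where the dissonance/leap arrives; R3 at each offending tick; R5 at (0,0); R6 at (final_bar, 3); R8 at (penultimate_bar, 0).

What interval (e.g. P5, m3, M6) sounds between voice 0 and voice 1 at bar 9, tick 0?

voice 0=G3 voice 1=D4 -> P5

P5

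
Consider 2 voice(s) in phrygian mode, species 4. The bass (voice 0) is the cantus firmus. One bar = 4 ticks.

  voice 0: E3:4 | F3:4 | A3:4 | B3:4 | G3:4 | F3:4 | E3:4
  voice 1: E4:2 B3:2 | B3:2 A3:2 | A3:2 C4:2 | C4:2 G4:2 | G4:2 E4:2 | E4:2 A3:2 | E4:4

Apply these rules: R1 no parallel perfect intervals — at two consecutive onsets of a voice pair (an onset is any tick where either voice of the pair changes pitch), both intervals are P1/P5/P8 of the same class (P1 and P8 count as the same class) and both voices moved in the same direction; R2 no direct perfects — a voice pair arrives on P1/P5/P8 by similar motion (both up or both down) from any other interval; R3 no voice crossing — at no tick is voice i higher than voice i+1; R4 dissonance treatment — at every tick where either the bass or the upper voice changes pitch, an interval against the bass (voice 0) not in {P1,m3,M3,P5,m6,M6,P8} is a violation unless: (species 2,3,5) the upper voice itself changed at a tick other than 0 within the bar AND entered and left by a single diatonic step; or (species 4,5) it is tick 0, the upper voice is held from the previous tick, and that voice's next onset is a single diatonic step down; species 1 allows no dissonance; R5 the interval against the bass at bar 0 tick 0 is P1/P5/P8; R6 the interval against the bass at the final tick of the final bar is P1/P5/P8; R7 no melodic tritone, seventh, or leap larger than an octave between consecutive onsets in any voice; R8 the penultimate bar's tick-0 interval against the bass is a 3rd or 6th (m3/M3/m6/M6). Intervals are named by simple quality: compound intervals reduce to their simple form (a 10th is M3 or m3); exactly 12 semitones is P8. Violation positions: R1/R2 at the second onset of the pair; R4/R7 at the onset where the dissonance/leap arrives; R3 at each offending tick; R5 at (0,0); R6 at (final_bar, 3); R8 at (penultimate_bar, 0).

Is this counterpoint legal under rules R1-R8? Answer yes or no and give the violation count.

bar 0: v0=E3 v1=E4 (P8)
bar 1: v0=F3 v1=B3 (TT)
bar 2: v0=A3 v1=A3 (P1)
bar 3: v0=B3 v1=C4 (m2)
bar 4: v0=G3 v1=G4 (P8)
bar 5: v0=F3 v1=E4 (M7)
bar 6: v0=E3 v1=E4 (P8)
  R4 @ bar3.0: B3/C4 m2 untreated
  R4 @ bar5.0: F3/E4 M7 untreated
  R8 @ bar5.0: penult M7 not 3rd/6th

No (3 violations)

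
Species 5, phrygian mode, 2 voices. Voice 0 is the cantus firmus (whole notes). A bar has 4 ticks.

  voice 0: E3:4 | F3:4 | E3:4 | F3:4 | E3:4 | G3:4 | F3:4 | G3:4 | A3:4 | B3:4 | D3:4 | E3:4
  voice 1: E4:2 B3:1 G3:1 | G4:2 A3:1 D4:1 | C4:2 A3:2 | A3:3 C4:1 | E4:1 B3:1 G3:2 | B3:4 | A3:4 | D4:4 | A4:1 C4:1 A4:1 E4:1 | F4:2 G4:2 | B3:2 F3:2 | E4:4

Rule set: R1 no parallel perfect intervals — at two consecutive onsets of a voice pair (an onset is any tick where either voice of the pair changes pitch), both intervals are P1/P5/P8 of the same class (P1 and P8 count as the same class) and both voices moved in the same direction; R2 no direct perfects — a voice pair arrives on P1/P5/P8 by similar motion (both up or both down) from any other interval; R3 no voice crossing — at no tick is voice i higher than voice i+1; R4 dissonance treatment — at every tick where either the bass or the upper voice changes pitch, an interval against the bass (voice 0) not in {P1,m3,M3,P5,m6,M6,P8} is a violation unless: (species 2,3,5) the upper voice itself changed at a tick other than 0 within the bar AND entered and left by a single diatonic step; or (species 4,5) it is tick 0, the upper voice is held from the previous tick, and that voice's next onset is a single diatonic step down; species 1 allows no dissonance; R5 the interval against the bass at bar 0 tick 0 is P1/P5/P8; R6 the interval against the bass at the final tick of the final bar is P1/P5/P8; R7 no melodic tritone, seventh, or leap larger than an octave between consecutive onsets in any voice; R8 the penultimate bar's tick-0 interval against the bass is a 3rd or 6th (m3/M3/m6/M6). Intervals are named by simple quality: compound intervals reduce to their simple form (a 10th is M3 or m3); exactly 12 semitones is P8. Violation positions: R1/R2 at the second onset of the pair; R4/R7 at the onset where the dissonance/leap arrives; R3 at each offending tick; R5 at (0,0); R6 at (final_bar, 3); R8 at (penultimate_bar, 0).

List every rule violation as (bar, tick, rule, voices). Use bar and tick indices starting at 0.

(1, 0, R4, (0, 1))
(1, 2, R7, (1,))
(2, 2, R4, (0, 1))
(7, 0, R2, (0, 1))
(8, 0, R2, (0, 1))
(9, 0, R4, (0, 1))
(10, 2, R7, (1,))
(11, 0, R2, (0, 1))
(11, 0, R7, (1,))

bar 0: v0=E3 v1=E4 downbeat P8
bar 1: v0=F3 v1=G4 downbeat M2
bar 2: v0=E3 v1=C4 downbeat m6
bar 3: v0=F3 v1=A3 downbeat M3
bar 4: v0=E3 v1=E4 downbeat P8
bar 5: v0=G3 v1=B3 downbeat M3
bar 6: v0=F3 v1=A3 downbeat M3
bar 7: v0=G3 v1=D4 downbeat P5
bar 8: v0=A3 v1=A4 downbeat P8
bar 9: v0=B3 v1=F4 downbeat TT
bar 10: v0=D3 v1=B3 downbeat M6
bar 11: v0=E3 v1=E4 downbeat P8
  -> R4 @ bar 1 tick 0 v(0, 1): F3/G4 M2 untreated
  -> R7 @ bar 1 tick 2 v(1,): G4->A3 leap 10st
  -> R4 @ bar 2 tick 2 v(0, 1): E3/A3 P4 untreated
  -> R2 @ bar 7 tick 0 v(0, 1): F3/A3 M3 -> G3/D4 P5 similar
  -> R2 @ bar 8 tick 0 v(0, 1): G3/D4 P5 -> A3/A4 P8 similar
  -> R4 @ bar 9 tick 0 v(0, 1): B3/F4 TT untreated
  -> R7 @ bar 10 tick 2 v(1,): B3->F3 leap 6st
  -> R2 @ bar 11 tick 0 v(0, 1): D3/F3 m3 -> E3/E4 P8 similar
  -> R7 @ bar 11 tick 0 v(1,): F3->E4 leap 11st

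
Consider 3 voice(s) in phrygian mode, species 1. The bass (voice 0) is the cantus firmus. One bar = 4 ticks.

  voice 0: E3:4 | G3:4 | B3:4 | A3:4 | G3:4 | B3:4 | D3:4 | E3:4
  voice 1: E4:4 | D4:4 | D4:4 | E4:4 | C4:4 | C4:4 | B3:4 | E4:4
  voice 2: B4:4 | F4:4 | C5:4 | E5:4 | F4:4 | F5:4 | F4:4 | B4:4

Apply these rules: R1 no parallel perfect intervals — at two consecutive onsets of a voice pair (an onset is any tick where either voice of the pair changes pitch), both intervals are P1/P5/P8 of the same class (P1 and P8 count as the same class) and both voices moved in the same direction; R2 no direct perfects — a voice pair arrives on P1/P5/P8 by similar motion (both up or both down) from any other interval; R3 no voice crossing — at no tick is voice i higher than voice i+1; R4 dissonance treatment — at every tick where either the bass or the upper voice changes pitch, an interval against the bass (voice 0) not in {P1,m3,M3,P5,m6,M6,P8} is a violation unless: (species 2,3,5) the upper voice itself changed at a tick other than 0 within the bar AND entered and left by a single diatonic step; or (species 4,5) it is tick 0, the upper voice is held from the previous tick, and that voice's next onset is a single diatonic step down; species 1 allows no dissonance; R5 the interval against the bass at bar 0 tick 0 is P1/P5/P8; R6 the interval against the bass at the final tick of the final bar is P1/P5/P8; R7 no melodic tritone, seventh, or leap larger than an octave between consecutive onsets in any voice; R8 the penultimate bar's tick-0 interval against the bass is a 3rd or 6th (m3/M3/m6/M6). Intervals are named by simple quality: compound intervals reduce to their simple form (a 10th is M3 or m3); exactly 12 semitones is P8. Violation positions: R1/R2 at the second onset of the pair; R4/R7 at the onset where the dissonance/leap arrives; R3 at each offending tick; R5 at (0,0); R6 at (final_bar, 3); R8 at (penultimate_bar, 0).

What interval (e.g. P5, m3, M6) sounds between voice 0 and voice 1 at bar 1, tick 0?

voice 0=G3 voice 1=D4 -> P5

P5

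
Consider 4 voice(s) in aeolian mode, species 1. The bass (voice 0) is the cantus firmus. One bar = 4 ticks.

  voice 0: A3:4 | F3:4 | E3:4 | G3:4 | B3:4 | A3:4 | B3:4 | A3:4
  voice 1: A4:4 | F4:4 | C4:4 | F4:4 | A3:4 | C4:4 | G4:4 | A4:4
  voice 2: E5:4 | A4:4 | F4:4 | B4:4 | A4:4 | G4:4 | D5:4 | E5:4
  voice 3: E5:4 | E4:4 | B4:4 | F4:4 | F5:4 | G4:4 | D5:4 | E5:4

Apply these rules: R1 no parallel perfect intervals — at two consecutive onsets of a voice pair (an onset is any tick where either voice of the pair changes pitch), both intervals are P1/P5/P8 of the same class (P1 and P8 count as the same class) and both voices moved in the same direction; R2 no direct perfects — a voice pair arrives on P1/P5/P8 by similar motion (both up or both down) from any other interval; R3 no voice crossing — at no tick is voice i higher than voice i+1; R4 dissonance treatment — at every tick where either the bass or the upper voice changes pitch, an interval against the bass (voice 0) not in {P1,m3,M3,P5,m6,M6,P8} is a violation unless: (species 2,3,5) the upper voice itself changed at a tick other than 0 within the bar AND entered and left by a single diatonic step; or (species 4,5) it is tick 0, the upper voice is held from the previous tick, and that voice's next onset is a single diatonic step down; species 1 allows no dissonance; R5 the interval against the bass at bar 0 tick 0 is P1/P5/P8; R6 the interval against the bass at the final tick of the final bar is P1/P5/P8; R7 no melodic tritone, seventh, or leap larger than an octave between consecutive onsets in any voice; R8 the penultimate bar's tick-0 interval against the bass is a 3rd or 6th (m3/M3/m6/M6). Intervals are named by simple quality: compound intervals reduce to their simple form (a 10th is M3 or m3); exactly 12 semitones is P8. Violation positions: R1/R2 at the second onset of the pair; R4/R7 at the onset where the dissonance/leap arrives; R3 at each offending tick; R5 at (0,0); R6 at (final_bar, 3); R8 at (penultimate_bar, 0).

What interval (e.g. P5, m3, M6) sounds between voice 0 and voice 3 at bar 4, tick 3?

voice 0=B3 voice 3=F5 -> TT

TT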